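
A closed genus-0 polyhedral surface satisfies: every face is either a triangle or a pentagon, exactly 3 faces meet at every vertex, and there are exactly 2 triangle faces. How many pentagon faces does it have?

6

Let x be the number of pentagons; then F = 2 + x.
Edge–face incidences: 2E = 3·2 + 5·x = 6 + 5x.
Every vertex has degree 3, so 3V = 2E.
Euler: V − E + F = 2 ⇒ (2E)/3 − E + (2 + x) = 2.
Multiply by 6: 2·(2E) − 3·(2E) + 6·(2 + x) = 12, i.e. 12 + 6x − (6 + 5x) = 12.
Collecting terms: x + 6 = 12, so x = 6.
Then 2E = 6 + 5·6 = 36, so E = 18, V = 2E/3 = 12, F = 2 + 6 = 8.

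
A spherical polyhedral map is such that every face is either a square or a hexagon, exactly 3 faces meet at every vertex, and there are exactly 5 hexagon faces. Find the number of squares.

6

Let x be the number of squares; then F = 5 + x.
Edge–face incidences: 2E = 6·5 + 4·x = 30 + 4x.
Every vertex has degree 3, so 3V = 2E.
Euler: V − E + F = 2 ⇒ (2E)/3 − E + (5 + x) = 2.
Multiply by 6: 2·(2E) − 3·(2E) + 6·(5 + x) = 12, i.e. 30 + 6x − (30 + 4x) = 12.
Collecting terms: 2x = 12, so x = 6.
Then 2E = 30 + 4·6 = 54, so E = 27, V = 2E/3 = 18, F = 5 + 6 = 11.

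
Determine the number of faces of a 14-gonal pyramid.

15

A pyramid on an n-gon base has one n-gon and n triangles: V = 14 + 1 = 15, E = 2·14 = 28, F = 14 + 1 = 15.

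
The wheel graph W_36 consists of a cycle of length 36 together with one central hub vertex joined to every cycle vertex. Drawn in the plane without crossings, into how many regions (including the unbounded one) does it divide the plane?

37

W_36 has V = 36 + 1 = 37 vertices and E = 2·36 = 72 edges.
By Euler's formula F = 2 − V + E = 2 − 37 + 72 = 37.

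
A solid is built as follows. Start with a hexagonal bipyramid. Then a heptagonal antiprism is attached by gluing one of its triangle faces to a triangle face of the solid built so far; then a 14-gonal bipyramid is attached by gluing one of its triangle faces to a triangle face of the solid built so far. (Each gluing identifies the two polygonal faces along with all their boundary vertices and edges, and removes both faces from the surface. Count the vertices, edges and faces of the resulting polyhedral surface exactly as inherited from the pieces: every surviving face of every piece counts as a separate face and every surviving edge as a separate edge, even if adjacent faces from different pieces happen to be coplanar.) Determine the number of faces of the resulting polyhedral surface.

A hexagonal bipyramid: V=8, E=18, F=12.
Attach a heptagonal antiprism (V=14, E=28, F=16) along a 3-gon: merge 3 vertices and 3 edges, delete both glued faces → V=19, E=43, F=26.
Attach a 14-gonal bipyramid (V=16, E=42, F=28) along a 3-gon: merge 3 vertices and 3 edges, delete both glued faces → V=32, E=82, F=52.
Check: V − E + F = 32 − 82 + 52 = 2.

52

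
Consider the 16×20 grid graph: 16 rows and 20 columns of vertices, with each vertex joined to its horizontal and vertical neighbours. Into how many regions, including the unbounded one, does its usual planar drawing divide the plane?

286

The grid has V = 16·20 = 320 vertices and E = 16·19 + 20·15 = 604 edges.
F = 2 − V + E = 2 − 320 + 604 = 286.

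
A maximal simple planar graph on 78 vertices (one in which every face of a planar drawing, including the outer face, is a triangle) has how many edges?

In a plane triangulation 3F = 2E and V − E + F = 2, so E = 3V − 6 = 3·78 − 6 = 228.

228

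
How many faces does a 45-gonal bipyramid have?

A bipyramid over an n-gon has 2n triangular faces and n + 2 vertices: V = 45 + 2 = 47, E = 3·45 = 135, F = 2·45 = 90.
Check: V − E + F = 47 − 135 + 90 = 2.

90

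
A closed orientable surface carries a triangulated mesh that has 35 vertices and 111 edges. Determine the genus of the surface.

2

Every face is a triangle and each edge borders two faces, so 3F = 2·111, giving F = 74.
χ = V − E + F = 35 − 111 + 74 = -2.
For a closed orientable surface χ = 2 − 2g, so g = (2 − (-2))/2 = 2.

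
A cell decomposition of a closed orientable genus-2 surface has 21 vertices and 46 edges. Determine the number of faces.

For a closed orientable surface of genus 2, χ = 2 − 2·2 = -2.
F = -2 − V + E = -2 − 21 + 46 = 23.

23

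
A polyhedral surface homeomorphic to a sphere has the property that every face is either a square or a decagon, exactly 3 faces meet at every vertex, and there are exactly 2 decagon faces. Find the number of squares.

10

Let x be the number of squares; then F = 2 + x.
Edge–face incidences: 2E = 10·2 + 4·x = 20 + 4x.
Every vertex has degree 3, so 3V = 2E.
Euler: V − E + F = 2 ⇒ (2E)/3 − E + (2 + x) = 2.
Multiply by 6: 2·(2E) − 3·(2E) + 6·(2 + x) = 12, i.e. 12 + 6x − (20 + 4x) = 12.
Collecting terms: 2x − 8 = 12, so 2x = 20, so x = 10.
Then 2E = 20 + 4·10 = 60, so E = 30, V = 2E/3 = 20, F = 2 + 10 = 12.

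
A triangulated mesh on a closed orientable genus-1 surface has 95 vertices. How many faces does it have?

190

χ = 2 − 2·1 = 0, and every face is a triangle so 3F = 2E.
V − E + F = 0 with E = 3F/2 gives 95 − (3/2 − 1)·F = 0, so F = 190 and E = 285.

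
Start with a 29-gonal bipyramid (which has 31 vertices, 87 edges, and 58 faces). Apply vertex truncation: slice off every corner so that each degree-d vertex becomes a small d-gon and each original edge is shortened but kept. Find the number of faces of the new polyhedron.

89

Truncation replaces each original edge-end by a new vertex, so V′ = 2E = 174.
Each original edge survives, and each old vertex of degree d contributes d new edges; summing degrees gives Σd = 2E, so E′ = E + 2E = 3E = 261.
Each original face survives and each original vertex becomes one new face: F′ = F + V = 89.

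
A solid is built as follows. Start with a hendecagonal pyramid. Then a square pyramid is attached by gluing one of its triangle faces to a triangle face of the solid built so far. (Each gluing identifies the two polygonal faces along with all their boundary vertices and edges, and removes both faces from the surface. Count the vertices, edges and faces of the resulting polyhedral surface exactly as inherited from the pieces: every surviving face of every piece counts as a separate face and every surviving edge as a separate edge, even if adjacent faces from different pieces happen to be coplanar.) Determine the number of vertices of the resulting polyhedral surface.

A hendecagonal pyramid: V=12, E=22, F=12.
Attach a square pyramid (V=5, E=8, F=5) along a 3-gon: merge 3 vertices and 3 edges, delete both glued faces → V=14, E=27, F=15.
Check: V − E + F = 14 − 27 + 15 = 2.

14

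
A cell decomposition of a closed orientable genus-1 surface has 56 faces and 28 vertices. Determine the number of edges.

84

For a closed orientable surface of genus 1, χ = 2 − 2·1 = 0.
E = V + F − (0) = 28 + 56 − (0) = 84.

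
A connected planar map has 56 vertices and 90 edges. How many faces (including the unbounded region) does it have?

36

Euler's formula for a connected plane graph: V − E + F = 2, so F = 2 − 56 + 90 = 36.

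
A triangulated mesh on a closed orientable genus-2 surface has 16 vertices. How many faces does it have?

36

χ = 2 − 2·2 = -2, and every face is a triangle so 3F = 2E.
V − E + F = -2 with E = 3F/2 gives 16 − (3/2 − 1)·F = -2, so F = 36 and E = 54.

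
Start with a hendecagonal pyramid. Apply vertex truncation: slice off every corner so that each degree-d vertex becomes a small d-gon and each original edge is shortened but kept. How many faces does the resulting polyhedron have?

The base solid has V = 12, E = 22, F = 12.
Truncation replaces each original edge-end by a new vertex, so V′ = 2E = 44.
Each original edge survives, and each old vertex of degree d contributes d new edges; summing degrees gives Σd = 2E, so E′ = E + 2E = 3E = 66.
Each original face survives and each original vertex becomes one new face: F′ = F + V = 24.

24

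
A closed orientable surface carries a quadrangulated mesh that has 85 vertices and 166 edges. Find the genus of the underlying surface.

0

Every face is a square and each edge borders two faces, so 4F = 2·166, giving F = 83.
χ = V − E + F = 85 − 166 + 83 = 2.
For a closed orientable surface χ = 2 − 2g, so g = (2 − (2))/2 = 0.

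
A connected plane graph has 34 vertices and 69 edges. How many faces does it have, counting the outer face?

Euler's formula for a connected plane graph: V − E + F = 2, so F = 2 − 34 + 69 = 37.

37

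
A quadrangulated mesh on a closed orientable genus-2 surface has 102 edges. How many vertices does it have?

49

χ = 2 − 2·2 = -2, and every face is a square so 4F = 2E.
F = 2E/4 = 51. Then V = -2 + E − F = -2 + 102 − 51 = 49.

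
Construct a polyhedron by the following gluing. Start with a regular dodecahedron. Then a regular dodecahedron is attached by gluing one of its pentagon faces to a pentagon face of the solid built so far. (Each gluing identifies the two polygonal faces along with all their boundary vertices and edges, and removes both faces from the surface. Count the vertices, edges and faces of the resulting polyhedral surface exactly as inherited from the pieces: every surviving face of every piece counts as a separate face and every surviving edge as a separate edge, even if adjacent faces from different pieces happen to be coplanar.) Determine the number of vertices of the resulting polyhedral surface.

A regular dodecahedron: V=20, E=30, F=12.
Attach a regular dodecahedron (V=20, E=30, F=12) along a 5-gon: merge 5 vertices and 5 edges, delete both glued faces → V=35, E=55, F=22.
Check: V − E + F = 35 − 55 + 22 = 2.

35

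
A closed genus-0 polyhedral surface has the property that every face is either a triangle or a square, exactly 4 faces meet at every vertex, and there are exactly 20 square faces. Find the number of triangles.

8

Let x be the number of triangles; then F = 20 + x.
Edge–face incidences: 2E = 4·20 + 3·x = 80 + 3x.
Every vertex has degree 4, so 4V = 2E.
Euler: V − E + F = 2 ⇒ (2E)/4 − E + (20 + x) = 2.
Multiply by 8: 2·(2E) − 4·(2E) + 8·(20 + x) = 16, i.e. 160 + 8x − 2·(80 + 3x) = 16.
Collecting terms: 2x = 16, so x = 8.
Then 2E = 80 + 3·8 = 104, so E = 52, V = 2E/4 = 26, F = 20 + 8 = 28.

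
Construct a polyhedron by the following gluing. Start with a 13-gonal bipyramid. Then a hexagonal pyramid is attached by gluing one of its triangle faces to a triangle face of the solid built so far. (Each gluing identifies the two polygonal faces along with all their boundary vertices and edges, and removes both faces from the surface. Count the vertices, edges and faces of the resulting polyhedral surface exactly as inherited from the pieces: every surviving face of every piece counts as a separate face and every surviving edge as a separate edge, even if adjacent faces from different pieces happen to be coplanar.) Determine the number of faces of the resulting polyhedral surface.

A 13-gonal bipyramid: V=15, E=39, F=26.
Attach a hexagonal pyramid (V=7, E=12, F=7) along a 3-gon: merge 3 vertices and 3 edges, delete both glued faces → V=19, E=48, F=31.
Check: V − E + F = 19 − 48 + 31 = 2.

31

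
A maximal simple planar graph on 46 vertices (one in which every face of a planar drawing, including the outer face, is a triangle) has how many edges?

132

In a plane triangulation 3F = 2E and V − E + F = 2, so E = 3V − 6 = 3·46 − 6 = 132.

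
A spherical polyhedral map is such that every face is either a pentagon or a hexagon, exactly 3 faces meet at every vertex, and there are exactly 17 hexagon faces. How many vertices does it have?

54

Let x be the number of pentagons; then F = 17 + x.
Edge–face incidences: 2E = 6·17 + 5·x = 102 + 5x.
Every vertex has degree 3, so 3V = 2E.
Euler: V − E + F = 2 ⇒ (2E)/3 − E + (17 + x) = 2.
Multiply by 6: 2·(2E) − 3·(2E) + 6·(17 + x) = 12, i.e. 102 + 6x − (102 + 5x) = 12.
Collecting terms: x = 12.
Then 2E = 102 + 5·12 = 162, so E = 81, V = 2E/3 = 54, F = 17 + 12 = 29.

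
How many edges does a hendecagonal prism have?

A prism on an n-gon has two n-gon bases and n rectangular sides: V = 2·11 = 22, E = 3·11 = 33, F = 11 + 2 = 13.
Check: V − E + F = 22 − 33 + 13 = 2.

33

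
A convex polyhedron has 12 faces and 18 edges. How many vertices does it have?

Here V − E + F = 2.
V = 2 + E − F = 2 + 18 − 12 = 8.

8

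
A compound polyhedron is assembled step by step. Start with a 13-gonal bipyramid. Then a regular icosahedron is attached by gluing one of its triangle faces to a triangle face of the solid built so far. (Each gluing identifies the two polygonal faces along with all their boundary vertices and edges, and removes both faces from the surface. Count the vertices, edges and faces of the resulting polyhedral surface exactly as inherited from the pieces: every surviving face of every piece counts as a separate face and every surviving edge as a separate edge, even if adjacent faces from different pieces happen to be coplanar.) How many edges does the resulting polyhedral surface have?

66

A 13-gonal bipyramid: V=15, E=39, F=26.
Attach a regular icosahedron (V=12, E=30, F=20) along a 3-gon: merge 3 vertices and 3 edges, delete both glued faces → V=24, E=66, F=44.
Check: V − E + F = 24 − 66 + 44 = 2.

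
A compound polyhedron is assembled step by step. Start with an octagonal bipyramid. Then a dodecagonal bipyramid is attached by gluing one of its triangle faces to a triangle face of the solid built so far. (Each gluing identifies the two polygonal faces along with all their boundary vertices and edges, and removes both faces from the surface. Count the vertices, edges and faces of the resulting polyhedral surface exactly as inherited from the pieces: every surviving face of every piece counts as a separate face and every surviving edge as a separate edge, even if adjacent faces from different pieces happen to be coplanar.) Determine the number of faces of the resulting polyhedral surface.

38

An octagonal bipyramid: V=10, E=24, F=16.
Attach a dodecagonal bipyramid (V=14, E=36, F=24) along a 3-gon: merge 3 vertices and 3 edges, delete both glued faces → V=21, E=57, F=38.
Check: V − E + F = 21 − 57 + 38 = 2.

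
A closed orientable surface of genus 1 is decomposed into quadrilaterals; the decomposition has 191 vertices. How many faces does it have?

χ = 2 − 2·1 = 0, and every face is a square so 4F = 2E.
V − E + F = 0 with E = 4F/2 gives 191 − (4/2 − 1)·F = 0, so F = 191 and E = 382.

191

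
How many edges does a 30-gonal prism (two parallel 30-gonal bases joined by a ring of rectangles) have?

A prism on an n-gon has two n-gon bases and n rectangular sides: V = 2·30 = 60, E = 3·30 = 90, F = 30 + 2 = 32.
Check: V − E + F = 60 − 90 + 32 = 2.

90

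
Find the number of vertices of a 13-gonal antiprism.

26

An antiprism on an n-gon has two n-gon caps and 2n triangles: V = 2·13 = 26, E = 4·13 = 52, F = 2·13 + 2 = 28.
Check: V − E + F = 26 − 52 + 28 = 2.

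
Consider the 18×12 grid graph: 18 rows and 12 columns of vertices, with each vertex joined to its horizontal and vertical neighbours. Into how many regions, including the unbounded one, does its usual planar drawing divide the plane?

188

The grid has V = 18·12 = 216 vertices and E = 18·11 + 12·17 = 402 edges.
F = 2 − V + E = 2 − 216 + 402 = 188.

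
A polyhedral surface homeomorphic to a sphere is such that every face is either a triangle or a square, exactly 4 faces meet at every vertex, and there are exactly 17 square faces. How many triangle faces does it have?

Let x be the number of triangles; then F = 17 + x.
Edge–face incidences: 2E = 4·17 + 3·x = 68 + 3x.
Every vertex has degree 4, so 4V = 2E.
Euler: V − E + F = 2 ⇒ (2E)/4 − E + (17 + x) = 2.
Multiply by 8: 2·(2E) − 4·(2E) + 8·(17 + x) = 16, i.e. 136 + 8x − 2·(68 + 3x) = 16.
Collecting terms: 2x = 16, so x = 8.
Then 2E = 68 + 3·8 = 92, so E = 46, V = 2E/4 = 23, F = 17 + 8 = 25.

8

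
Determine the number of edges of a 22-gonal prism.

A prism on an n-gon has two n-gon bases and n rectangular sides: V = 2·22 = 44, E = 3·22 = 66, F = 22 + 2 = 24.

66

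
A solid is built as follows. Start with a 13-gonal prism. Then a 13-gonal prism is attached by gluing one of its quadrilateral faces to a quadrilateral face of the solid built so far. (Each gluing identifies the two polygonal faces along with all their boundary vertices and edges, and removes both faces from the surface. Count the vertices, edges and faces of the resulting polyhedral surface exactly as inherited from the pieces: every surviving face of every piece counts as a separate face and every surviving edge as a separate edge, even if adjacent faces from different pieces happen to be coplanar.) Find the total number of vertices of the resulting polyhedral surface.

48

A 13-gonal prism: V=26, E=39, F=15.
Attach a 13-gonal prism (V=26, E=39, F=15) along a 4-gon: merge 4 vertices and 4 edges, delete both glued faces → V=48, E=74, F=28.
Check: V − E + F = 48 − 74 + 28 = 2.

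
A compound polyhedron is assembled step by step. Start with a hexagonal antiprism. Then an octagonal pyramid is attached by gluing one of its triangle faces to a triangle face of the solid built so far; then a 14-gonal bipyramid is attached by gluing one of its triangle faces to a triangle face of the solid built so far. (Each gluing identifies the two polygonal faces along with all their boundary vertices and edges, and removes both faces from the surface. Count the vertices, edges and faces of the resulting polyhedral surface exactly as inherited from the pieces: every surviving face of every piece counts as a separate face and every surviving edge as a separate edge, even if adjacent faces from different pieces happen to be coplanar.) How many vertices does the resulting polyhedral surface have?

31

A hexagonal antiprism: V=12, E=24, F=14.
Attach an octagonal pyramid (V=9, E=16, F=9) along a 3-gon: merge 3 vertices and 3 edges, delete both glued faces → V=18, E=37, F=21.
Attach a 14-gonal bipyramid (V=16, E=42, F=28) along a 3-gon: merge 3 vertices and 3 edges, delete both glued faces → V=31, E=76, F=47.
Check: V − E + F = 31 − 76 + 47 = 2.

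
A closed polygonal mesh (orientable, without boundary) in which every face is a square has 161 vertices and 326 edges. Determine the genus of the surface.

Every face is a square and each edge borders two faces, so 4F = 2·326, giving F = 163.
χ = V − E + F = 161 − 326 + 163 = -2.
For a closed orientable surface χ = 2 − 2g, so g = (2 − (-2))/2 = 2.

2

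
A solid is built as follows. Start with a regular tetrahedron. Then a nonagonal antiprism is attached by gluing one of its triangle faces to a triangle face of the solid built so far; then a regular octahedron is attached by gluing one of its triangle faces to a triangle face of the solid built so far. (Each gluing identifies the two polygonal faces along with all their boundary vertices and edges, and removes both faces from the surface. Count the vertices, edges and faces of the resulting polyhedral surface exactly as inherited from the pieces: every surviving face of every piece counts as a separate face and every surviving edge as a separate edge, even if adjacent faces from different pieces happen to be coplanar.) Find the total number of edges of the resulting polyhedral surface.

A regular tetrahedron: V=4, E=6, F=4.
Attach a nonagonal antiprism (V=18, E=36, F=20) along a 3-gon: merge 3 vertices and 3 edges, delete both glued faces → V=19, E=39, F=22.
Attach a regular octahedron (V=6, E=12, F=8) along a 3-gon: merge 3 vertices and 3 edges, delete both glued faces → V=22, E=48, F=28.
Check: V − E + F = 22 − 48 + 28 = 2.

48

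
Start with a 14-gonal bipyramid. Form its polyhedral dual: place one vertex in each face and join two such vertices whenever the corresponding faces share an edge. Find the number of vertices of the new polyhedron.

28

The base solid has V = 16, E = 42, F = 28.
The dual swaps V and F and preserves E: V′ = F = 28, E′ = E = 42, F′ = V = 16.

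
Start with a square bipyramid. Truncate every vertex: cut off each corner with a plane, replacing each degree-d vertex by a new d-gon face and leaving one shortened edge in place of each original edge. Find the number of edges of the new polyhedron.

The base solid has V = 6, E = 12, F = 8.
Truncation replaces each original edge-end by a new vertex, so V′ = 2E = 24.
Each original edge survives, and each old vertex of degree d contributes d new edges; summing degrees gives Σd = 2E, so E′ = E + 2E = 3E = 36.
Each original face survives and each original vertex becomes one new face: F′ = F + V = 14.

36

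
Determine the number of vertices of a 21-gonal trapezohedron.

The n-trapezohedron (dual of the n-antiprism) has V = 2·21 + 2 = 44, E = 4·21 = 84, F = 2·21 = 42.

44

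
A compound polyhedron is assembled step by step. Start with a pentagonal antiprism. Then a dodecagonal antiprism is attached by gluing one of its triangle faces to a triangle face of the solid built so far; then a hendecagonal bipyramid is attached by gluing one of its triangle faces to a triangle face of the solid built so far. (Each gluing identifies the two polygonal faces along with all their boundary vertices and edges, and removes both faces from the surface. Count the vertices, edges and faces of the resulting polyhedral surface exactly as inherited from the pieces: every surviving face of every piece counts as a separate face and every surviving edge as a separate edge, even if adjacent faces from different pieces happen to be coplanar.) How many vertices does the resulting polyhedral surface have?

A pentagonal antiprism: V=10, E=20, F=12.
Attach a dodecagonal antiprism (V=24, E=48, F=26) along a 3-gon: merge 3 vertices and 3 edges, delete both glued faces → V=31, E=65, F=36.
Attach a hendecagonal bipyramid (V=13, E=33, F=22) along a 3-gon: merge 3 vertices and 3 edges, delete both glued faces → V=41, E=95, F=56.
Check: V − E + F = 41 − 95 + 56 = 2.

41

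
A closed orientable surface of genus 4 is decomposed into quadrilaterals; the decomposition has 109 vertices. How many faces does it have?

χ = 2 − 2·4 = -6, and every face is a square so 4F = 2E.
V − E + F = -6 with E = 4F/2 gives 109 − (4/2 − 1)·F = -6, so F = 115 and E = 230.

115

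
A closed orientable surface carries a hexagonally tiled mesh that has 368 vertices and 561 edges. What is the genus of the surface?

Every face is a hexagon and each edge borders two faces, so 6F = 2·561, giving F = 187.
χ = V − E + F = 368 − 561 + 187 = -6.
For a closed orientable surface χ = 2 − 2g, so g = (2 − (-6))/2 = 4.

4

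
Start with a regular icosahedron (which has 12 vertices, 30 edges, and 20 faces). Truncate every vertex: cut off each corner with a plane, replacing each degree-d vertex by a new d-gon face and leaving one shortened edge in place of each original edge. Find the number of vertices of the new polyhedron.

60

Truncation replaces each original edge-end by a new vertex, so V′ = 2E = 60.
Each original edge survives, and each old vertex of degree d contributes d new edges; summing degrees gives Σd = 2E, so E′ = E + 2E = 3E = 90.
Each original face survives and each original vertex becomes one new face: F′ = F + V = 32.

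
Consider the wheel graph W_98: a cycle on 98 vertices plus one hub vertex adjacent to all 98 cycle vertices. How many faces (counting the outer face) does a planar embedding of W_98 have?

99

W_98 has V = 98 + 1 = 99 vertices and E = 2·98 = 196 edges.
By Euler's formula F = 2 − V + E = 2 − 99 + 196 = 99.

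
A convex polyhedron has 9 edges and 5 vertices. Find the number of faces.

6

Here V − E + F = 2.
F = 2 − V + E = 2 − 5 + 9 = 6.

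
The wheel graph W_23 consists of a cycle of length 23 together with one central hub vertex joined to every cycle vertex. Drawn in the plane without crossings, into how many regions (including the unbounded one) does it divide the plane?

W_23 has V = 23 + 1 = 24 vertices and E = 2·23 = 46 edges.
By Euler's formula F = 2 − V + E = 2 − 24 + 46 = 24.

24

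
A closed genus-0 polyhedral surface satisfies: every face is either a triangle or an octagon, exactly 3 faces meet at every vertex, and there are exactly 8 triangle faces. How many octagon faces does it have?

Let x be the number of octagons; then F = 8 + x.
Edge–face incidences: 2E = 3·8 + 8·x = 24 + 8x.
Every vertex has degree 3, so 3V = 2E.
Euler: V − E + F = 2 ⇒ (2E)/3 − E + (8 + x) = 2.
Multiply by 6: 2·(2E) − 3·(2E) + 6·(8 + x) = 12, i.e. 48 + 6x − (24 + 8x) = 12.
Collecting terms: −2x + 24 = 12, so −2x = −12, so x = 6.
Then 2E = 24 + 8·6 = 72, so E = 36, V = 2E/3 = 24, F = 8 + 6 = 14.

6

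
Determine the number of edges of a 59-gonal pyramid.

A pyramid on an n-gon base has one n-gon and n triangles: V = 59 + 1 = 60, E = 2·59 = 118, F = 59 + 1 = 60.
Check: V − E + F = 60 − 118 + 60 = 2.

118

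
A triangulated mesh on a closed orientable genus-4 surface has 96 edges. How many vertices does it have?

χ = 2 − 2·4 = -6, and every face is a triangle so 3F = 2E.
F = 2E/3 = 64. Then V = -6 + E − F = -6 + 96 − 64 = 26.

26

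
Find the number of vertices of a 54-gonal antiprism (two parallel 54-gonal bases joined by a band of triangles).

An antiprism on an n-gon has two n-gon caps and 2n triangles: V = 2·54 = 108, E = 4·54 = 216, F = 2·54 + 2 = 110.

108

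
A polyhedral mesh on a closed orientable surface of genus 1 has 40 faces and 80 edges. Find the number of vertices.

40

For a closed orientable surface of genus 1, χ = 2 − 2·1 = 0.
V = 0 + E − F = 0 + 80 − 40 = 40.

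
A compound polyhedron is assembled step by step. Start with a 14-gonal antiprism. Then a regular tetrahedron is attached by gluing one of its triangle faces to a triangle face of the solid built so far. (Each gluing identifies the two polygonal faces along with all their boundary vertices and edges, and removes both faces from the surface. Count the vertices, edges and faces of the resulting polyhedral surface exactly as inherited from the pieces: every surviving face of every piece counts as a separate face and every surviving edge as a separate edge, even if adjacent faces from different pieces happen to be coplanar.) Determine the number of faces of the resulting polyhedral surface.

32

A 14-gonal antiprism: V=28, E=56, F=30.
Attach a regular tetrahedron (V=4, E=6, F=4) along a 3-gon: merge 3 vertices and 3 edges, delete both glued faces → V=29, E=59, F=32.
Check: V − E + F = 29 − 59 + 32 = 2.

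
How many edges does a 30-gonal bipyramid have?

90

A bipyramid over an n-gon has 2n triangular faces and n + 2 vertices: V = 30 + 2 = 32, E = 3·30 = 90, F = 2·30 = 60.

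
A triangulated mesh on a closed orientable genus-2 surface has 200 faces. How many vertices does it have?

98

χ = 2 − 2·2 = -2, and every face is a triangle so 3F = 2E.
E = 3·200/2 = 300. Then V = -2 + E − F = -2 + 300 − 200 = 98.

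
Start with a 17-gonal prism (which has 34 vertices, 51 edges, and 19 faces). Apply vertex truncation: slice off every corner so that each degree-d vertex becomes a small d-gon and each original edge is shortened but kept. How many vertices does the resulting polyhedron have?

102

Truncation replaces each original edge-end by a new vertex, so V′ = 2E = 102.
Each original edge survives, and each old vertex of degree d contributes d new edges; summing degrees gives Σd = 2E, so E′ = E + 2E = 3E = 153.
Each original face survives and each original vertex becomes one new face: F′ = F + V = 53.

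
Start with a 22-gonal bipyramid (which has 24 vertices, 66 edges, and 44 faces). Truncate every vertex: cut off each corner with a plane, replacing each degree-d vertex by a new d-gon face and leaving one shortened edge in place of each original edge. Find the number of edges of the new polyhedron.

198

Truncation replaces each original edge-end by a new vertex, so V′ = 2E = 132.
Each original edge survives, and each old vertex of degree d contributes d new edges; summing degrees gives Σd = 2E, so E′ = E + 2E = 3E = 198.
Each original face survives and each original vertex becomes one new face: F′ = F + V = 68.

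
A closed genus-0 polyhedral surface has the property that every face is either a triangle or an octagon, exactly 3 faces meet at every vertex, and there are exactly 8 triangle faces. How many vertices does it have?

24

Let x be the number of octagons; then F = 8 + x.
Edge–face incidences: 2E = 3·8 + 8·x = 24 + 8x.
Every vertex has degree 3, so 3V = 2E.
Euler: V − E + F = 2 ⇒ (2E)/3 − E + (8 + x) = 2.
Multiply by 6: 2·(2E) − 3·(2E) + 6·(8 + x) = 12, i.e. 48 + 6x − (24 + 8x) = 12.
Collecting terms: −2x + 24 = 12, so −2x = −12, so x = 6.
Then 2E = 24 + 8·6 = 72, so E = 36, V = 2E/3 = 24, F = 8 + 6 = 14.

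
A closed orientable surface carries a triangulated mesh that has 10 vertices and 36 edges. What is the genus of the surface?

2

Every face is a triangle and each edge borders two faces, so 3F = 2·36, giving F = 24.
χ = V − E + F = 10 − 36 + 24 = -2.
For a closed orientable surface χ = 2 − 2g, so g = (2 − (-2))/2 = 2.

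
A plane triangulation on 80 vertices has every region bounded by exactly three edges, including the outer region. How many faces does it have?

156

In a plane triangulation 3F = 2E and V − E + F = 2, so F = 2V − 4 = 2·80 − 4 = 156.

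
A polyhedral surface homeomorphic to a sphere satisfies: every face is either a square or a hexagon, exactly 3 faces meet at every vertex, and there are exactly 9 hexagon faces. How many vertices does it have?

26

Let x be the number of squares; then F = 9 + x.
Edge–face incidences: 2E = 6·9 + 4·x = 54 + 4x.
Every vertex has degree 3, so 3V = 2E.
Euler: V − E + F = 2 ⇒ (2E)/3 − E + (9 + x) = 2.
Multiply by 6: 2·(2E) − 3·(2E) + 6·(9 + x) = 12, i.e. 54 + 6x − (54 + 4x) = 12.
Collecting terms: 2x = 12, so x = 6.
Then 2E = 54 + 4·6 = 78, so E = 39, V = 2E/3 = 26, F = 9 + 6 = 15.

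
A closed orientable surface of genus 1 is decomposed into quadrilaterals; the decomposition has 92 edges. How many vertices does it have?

46

χ = 2 − 2·1 = 0, and every face is a square so 4F = 2E.
F = 2E/4 = 46. Then V = 0 + E − F = 0 + 92 − 46 = 46.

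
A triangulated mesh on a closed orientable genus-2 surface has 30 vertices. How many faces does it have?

χ = 2 − 2·2 = -2, and every face is a triangle so 3F = 2E.
V − E + F = -2 with E = 3F/2 gives 30 − (3/2 − 1)·F = -2, so F = 64 and E = 96.

64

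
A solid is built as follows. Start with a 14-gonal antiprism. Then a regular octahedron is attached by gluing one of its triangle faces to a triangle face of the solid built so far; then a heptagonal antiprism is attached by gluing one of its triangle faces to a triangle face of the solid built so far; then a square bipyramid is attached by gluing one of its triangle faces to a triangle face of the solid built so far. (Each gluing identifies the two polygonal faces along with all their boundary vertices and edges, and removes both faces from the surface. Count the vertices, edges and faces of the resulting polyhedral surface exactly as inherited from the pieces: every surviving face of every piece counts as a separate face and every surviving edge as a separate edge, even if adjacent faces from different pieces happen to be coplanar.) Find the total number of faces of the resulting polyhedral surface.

56

A 14-gonal antiprism: V=28, E=56, F=30.
Attach a regular octahedron (V=6, E=12, F=8) along a 3-gon: merge 3 vertices and 3 edges, delete both glued faces → V=31, E=65, F=36.
Attach a heptagonal antiprism (V=14, E=28, F=16) along a 3-gon: merge 3 vertices and 3 edges, delete both glued faces → V=42, E=90, F=50.
Attach a square bipyramid (V=6, E=12, F=8) along a 3-gon: merge 3 vertices and 3 edges, delete both glued faces → V=45, E=99, F=56.
Check: V − E + F = 45 − 99 + 56 = 2.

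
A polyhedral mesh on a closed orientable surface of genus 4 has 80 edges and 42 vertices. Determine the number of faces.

For a closed orientable surface of genus 4, χ = 2 − 2·4 = -6.
F = -6 − V + E = -6 − 42 + 80 = 32.

32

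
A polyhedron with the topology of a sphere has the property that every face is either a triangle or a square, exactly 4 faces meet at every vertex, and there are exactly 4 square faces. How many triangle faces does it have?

8

Let x be the number of triangles; then F = 4 + x.
Edge–face incidences: 2E = 4·4 + 3·x = 16 + 3x.
Every vertex has degree 4, so 4V = 2E.
Euler: V − E + F = 2 ⇒ (2E)/4 − E + (4 + x) = 2.
Multiply by 8: 2·(2E) − 4·(2E) + 8·(4 + x) = 16, i.e. 32 + 8x − 2·(16 + 3x) = 16.
Collecting terms: 2x = 16, so x = 8.
Then 2E = 16 + 3·8 = 40, so E = 20, V = 2E/4 = 10, F = 4 + 8 = 12.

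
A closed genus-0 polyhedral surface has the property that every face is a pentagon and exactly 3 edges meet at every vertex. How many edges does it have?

Each face has 5 edges and each edge borders two faces, so 2E = 5F.
Each vertex has degree 3, so 3V = 2E and hence V = 5F/3.
Euler: V − E + F = 2 ⇒ (5F/3) − (5F/2) + F = 2.
Multiply by 6: (10 − 15 + 6)F = 12, i.e. 1F = 12.
So F = 12, E = 5·12/2 = 30, V = 5·12/3 = 20.

30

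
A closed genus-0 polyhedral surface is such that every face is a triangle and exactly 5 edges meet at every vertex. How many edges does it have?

Each face has 3 edges and each edge borders two faces, so 2E = 3F.
Each vertex has degree 5, so 5V = 2E and hence V = 3F/5.
Euler: V − E + F = 2 ⇒ (3F/5) − (3F/2) + F = 2.
Multiply by 10: (6 − 15 + 10)F = 20, i.e. 1F = 20.
So F = 20, E = 3·20/2 = 30, V = 3·20/5 = 12.

30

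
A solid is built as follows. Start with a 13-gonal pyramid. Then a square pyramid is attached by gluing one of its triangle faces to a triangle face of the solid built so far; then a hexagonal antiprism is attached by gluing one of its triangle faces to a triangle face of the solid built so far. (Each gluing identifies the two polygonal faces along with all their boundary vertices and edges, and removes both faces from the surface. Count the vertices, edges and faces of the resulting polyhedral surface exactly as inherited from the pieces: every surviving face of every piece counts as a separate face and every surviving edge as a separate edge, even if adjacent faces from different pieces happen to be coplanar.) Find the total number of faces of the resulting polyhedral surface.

29

A 13-gonal pyramid: V=14, E=26, F=14.
Attach a square pyramid (V=5, E=8, F=5) along a 3-gon: merge 3 vertices and 3 edges, delete both glued faces → V=16, E=31, F=17.
Attach a hexagonal antiprism (V=12, E=24, F=14) along a 3-gon: merge 3 vertices and 3 edges, delete both glued faces → V=25, E=52, F=29.
Check: V − E + F = 25 − 52 + 29 = 2.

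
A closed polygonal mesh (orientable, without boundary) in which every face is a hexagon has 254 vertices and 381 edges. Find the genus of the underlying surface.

1

Every face is a hexagon and each edge borders two faces, so 6F = 2·381, giving F = 127.
χ = V − E + F = 254 − 381 + 127 = 0.
For a closed orientable surface χ = 2 − 2g, so g = (2 − (0))/2 = 1.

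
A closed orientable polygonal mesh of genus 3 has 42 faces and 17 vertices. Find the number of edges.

For a closed orientable surface of genus 3, χ = 2 − 2·3 = -4.
E = V + F − (-4) = 17 + 42 − (-4) = 63.

63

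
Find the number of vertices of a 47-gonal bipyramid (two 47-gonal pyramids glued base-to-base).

49

A bipyramid over an n-gon has 2n triangular faces and n + 2 vertices: V = 47 + 2 = 49, E = 3·47 = 141, F = 2·47 = 94.
Check: V − E + F = 49 − 141 + 94 = 2.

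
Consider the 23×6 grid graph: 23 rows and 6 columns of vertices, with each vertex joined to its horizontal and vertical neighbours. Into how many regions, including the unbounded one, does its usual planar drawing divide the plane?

111

The grid has V = 23·6 = 138 vertices and E = 23·5 + 6·22 = 247 edges.
F = 2 − V + E = 2 − 138 + 247 = 111.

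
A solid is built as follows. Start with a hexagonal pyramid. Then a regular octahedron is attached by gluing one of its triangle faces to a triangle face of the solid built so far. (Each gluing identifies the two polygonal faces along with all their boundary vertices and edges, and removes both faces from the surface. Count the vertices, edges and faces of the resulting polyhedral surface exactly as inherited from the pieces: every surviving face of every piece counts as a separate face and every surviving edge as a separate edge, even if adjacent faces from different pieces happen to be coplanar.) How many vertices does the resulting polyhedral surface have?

A hexagonal pyramid: V=7, E=12, F=7.
Attach a regular octahedron (V=6, E=12, F=8) along a 3-gon: merge 3 vertices and 3 edges, delete both glued faces → V=10, E=21, F=13.
Check: V − E + F = 10 − 21 + 13 = 2.

10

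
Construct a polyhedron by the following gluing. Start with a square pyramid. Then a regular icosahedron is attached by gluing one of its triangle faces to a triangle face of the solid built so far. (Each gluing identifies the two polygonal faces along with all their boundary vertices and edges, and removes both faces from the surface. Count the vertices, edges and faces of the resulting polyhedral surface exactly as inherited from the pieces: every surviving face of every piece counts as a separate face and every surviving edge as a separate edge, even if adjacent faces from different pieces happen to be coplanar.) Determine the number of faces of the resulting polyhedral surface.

A square pyramid: V=5, E=8, F=5.
Attach a regular icosahedron (V=12, E=30, F=20) along a 3-gon: merge 3 vertices and 3 edges, delete both glued faces → V=14, E=35, F=23.
Check: V − E + F = 14 − 35 + 23 = 2.

23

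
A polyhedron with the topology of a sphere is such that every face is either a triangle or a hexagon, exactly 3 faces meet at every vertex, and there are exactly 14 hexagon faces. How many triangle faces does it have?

Let x be the number of triangles; then F = 14 + x.
Edge–face incidences: 2E = 6·14 + 3·x = 84 + 3x.
Every vertex has degree 3, so 3V = 2E.
Euler: V − E + F = 2 ⇒ (2E)/3 − E + (14 + x) = 2.
Multiply by 6: 2·(2E) − 3·(2E) + 6·(14 + x) = 12, i.e. 84 + 6x − (84 + 3x) = 12.
Collecting terms: 3x = 12, so x = 4.
Then 2E = 84 + 3·4 = 96, so E = 48, V = 2E/3 = 32, F = 14 + 4 = 18.

4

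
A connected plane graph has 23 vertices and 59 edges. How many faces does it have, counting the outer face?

38

Euler's formula for a connected plane graph: V − E + F = 2, so F = 2 − 23 + 59 = 38.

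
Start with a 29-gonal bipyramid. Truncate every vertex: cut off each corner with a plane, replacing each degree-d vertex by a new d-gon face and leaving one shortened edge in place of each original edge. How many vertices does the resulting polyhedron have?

The base solid has V = 31, E = 87, F = 58.
Truncation replaces each original edge-end by a new vertex, so V′ = 2E = 174.
Each original edge survives, and each old vertex of degree d contributes d new edges; summing degrees gives Σd = 2E, so E′ = E + 2E = 3E = 261.
Each original face survives and each original vertex becomes one new face: F′ = F + V = 89.

174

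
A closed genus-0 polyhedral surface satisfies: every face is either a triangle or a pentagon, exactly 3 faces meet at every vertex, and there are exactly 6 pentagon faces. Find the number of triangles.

Let x be the number of triangles; then F = 6 + x.
Edge–face incidences: 2E = 5·6 + 3·x = 30 + 3x.
Every vertex has degree 3, so 3V = 2E.
Euler: V − E + F = 2 ⇒ (2E)/3 − E + (6 + x) = 2.
Multiply by 6: 2·(2E) − 3·(2E) + 6·(6 + x) = 12, i.e. 36 + 6x − (30 + 3x) = 12.
Collecting terms: 3x + 6 = 12, so 3x = 6, so x = 2.
Then 2E = 30 + 3·2 = 36, so E = 18, V = 2E/3 = 12, F = 6 + 2 = 8.

2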